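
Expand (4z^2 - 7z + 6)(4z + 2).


Distribute each term of the first polynomial:
  (4z^2)(4z + 2) = 16z^3 + 8z^2
  (-7z)(4z + 2) = -28z^2 - 14z
  (6)(4z + 2) = 24z + 12
Sum: 16z^3 - 20z^2 + 10z + 12


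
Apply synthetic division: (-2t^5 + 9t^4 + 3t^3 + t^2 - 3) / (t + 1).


Synthetic division with c = -1. Coefficients: -2, 9, 3, 1, 0, -3
Bring down -2.
  -2 * -1 = 2; 2 + 9 = 11
  11 * -1 = -11; -11 + 3 = -8
  -8 * -1 = 8; 8 + 1 = 9
  9 * -1 = -9; -9 + 0 = -9
  -9 * -1 = 9; 9 - 3 = 6
Quotient: -2t^4 + 11t^3 - 8t^2 + 9t - 9, Remainder: 6


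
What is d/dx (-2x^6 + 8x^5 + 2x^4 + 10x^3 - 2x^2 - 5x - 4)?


Apply the power rule term by term:
  d/dx(-2x^6) = -12x^5
  d/dx(8x^5) = 40x^4
  d/dx(2x^4) = 8x^3
  d/dx(10x^3) = 30x^2
  d/dx(-2x^2) = -4x
  d/dx(-5x) = -5
  d/dx(-4) = 0
p'(x) = -12x^5 + 40x^4 + 8x^3 + 30x^2 - 4x - 5


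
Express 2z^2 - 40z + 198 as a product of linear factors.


Roots satisfy r1 + r2 = -b/a = 20 and r1*r2 = c/a = 99.
So r1 = 9, r2 = 11.
2z^2 - 40z + 198 = 2(z - r1)(z - r2) = 2(z - 9)(z - 11)


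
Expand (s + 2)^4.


Expand (s + 2)^4 by repeated multiplication:
  (s + 2)^2 = s^2 + 4s + 4
  (s + 2)^3 = s^3 + 6s^2 + 12s + 8
= s^4 + 8s^3 + 24s^2 + 32s + 16


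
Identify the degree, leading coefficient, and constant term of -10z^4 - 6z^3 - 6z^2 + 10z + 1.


Highest power of z is 4, with coefficient -10. Constant term is 1.
Degree = 4, leading coefficient = -10, constant term = 1


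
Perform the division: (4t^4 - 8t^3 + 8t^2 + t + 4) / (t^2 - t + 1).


(4t^4 - 8t^3 + 8t^2 + t + 4) / (t^2 - t + 1)
Step 1: 4t^2 * (t^2 - t + 1) = 4t^4 - 4t^3 + 4t^2; subtract.
Step 2: -4t * (t^2 - t + 1) = -4t^3 + 4t^2 - 4t; subtract.
Step 3: 0 * (t^2 - t + 1) = 0; subtract.
Quotient: 4t^2 - 4t, Remainder: 5t + 4


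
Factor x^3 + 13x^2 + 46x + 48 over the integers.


Try integer roots (divisors of 48). x=-3: p(-3)=0.
Divide out (x + 3): quotient is x^2 + 10x + 16.
Factor the quadratic: (x + 8)(x + 2)
Result: (x + 3)(x + 8)(x + 2)


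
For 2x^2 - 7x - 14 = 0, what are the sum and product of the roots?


For ax^2+bx+c=0: sum = -b/a, product = c/a.
a=2, b=-7, c=-14
Sum = -(-7)/2 = 7/2
Product = (-14)/2 = -7


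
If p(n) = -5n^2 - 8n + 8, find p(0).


Using direct substitution:
  -5 * (0)^2 = 0
  -8 * (0)^1 = 0
  constant: 8
Sum = 0 + 0 + 8 = 8


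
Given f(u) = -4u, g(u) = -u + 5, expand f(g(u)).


Substitute g(u) into f:
f(g(u)) = -4*(-u + 5)
Expand and combine: 4u - 20


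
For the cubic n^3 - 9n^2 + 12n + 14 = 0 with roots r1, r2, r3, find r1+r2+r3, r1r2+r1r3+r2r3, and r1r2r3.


Monic cubic n^3+bn^2+cn+d=0: sum=-b, pairwise sum=c, product=-d.
b=-9, c=12, d=14
r1+r2+r3 = 9
r1r2+r1r3+r2r3 = 12
r1r2r3 = -14


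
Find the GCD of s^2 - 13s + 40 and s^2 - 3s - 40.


Factor each:
  s^2 - 13s + 40 = (s - 8)(s - 5)
  s^2 - 3s - 40 = (s - 8)(s + 5)
Common monic factor: s - 8


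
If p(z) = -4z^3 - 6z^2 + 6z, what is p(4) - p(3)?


p(4) = -328
p(3) = -144
p(4) - p(3) = -328 + 144 = -184


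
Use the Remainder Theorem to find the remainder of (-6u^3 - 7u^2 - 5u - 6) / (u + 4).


By the Remainder Theorem, the remainder equals p(-4):
  -6*(-4)^3 = 384
  -7*(-4)^2 = -112
  -5*(-4)^1 = 20
  constant: -6
Sum: 384 - 112 + 20 - 6 = 286


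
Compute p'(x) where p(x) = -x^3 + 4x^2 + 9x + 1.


Apply the power rule term by term:
  d/dx(-x^3) = -3x^2
  d/dx(4x^2) = 8x
  d/dx(9x) = 9
  d/dx(1) = 0
p'(x) = -3x^2 + 8x + 9


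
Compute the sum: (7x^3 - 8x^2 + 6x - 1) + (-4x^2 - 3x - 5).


Align terms by degree and add:
  7x^3 - 8x^2 + 6x - 1
  -4x^2 - 3x - 5
= 7x^3 - 12x^2 + 3x - 6


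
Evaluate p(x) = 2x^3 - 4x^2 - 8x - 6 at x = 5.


Using direct substitution:
  2 * (5)^3 = 250
  -4 * (5)^2 = -100
  -8 * (5)^1 = -40
  constant: -6
Sum = 250 - 100 - 40 - 6 = 104


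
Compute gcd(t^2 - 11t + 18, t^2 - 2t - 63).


Factor each:
  t^2 - 11t + 18 = (t - 9)(t - 2)
  t^2 - 2t - 63 = (t - 9)(t + 7)
Common monic factor: t - 9


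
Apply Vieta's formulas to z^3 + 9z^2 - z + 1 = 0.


Monic cubic z^3+bz^2+cz+d=0: sum=-b, pairwise sum=c, product=-d.
b=9, c=-1, d=1
r1+r2+r3 = -9
r1r2+r1r3+r2r3 = -1
r1r2r3 = -1


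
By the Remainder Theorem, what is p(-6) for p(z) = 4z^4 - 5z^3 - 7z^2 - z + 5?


By the Remainder Theorem, the remainder equals p(-6):
  4*(-6)^4 = 5184
  -5*(-6)^3 = 1080
  -7*(-6)^2 = -252
  -1*(-6)^1 = 6
  constant: 5
Sum: 5184 + 1080 - 252 + 6 + 5 = 6023


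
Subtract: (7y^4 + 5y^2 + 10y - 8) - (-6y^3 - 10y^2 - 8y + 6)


Distribute the minus sign:
  (7y^4 + 5y^2 + 10y - 8)
- (-6y^3 - 10y^2 - 8y + 6)
Negate second polynomial: 6y^3 + 10y^2 + 8y - 6
Add: 7y^4 + 6y^3 + 15y^2 + 18y - 14


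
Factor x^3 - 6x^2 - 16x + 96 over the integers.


Try integer roots (divisors of 96). x=6: p(6)=0.
Divide out (x - 6): quotient is x^2 - 16.
Factor the quadratic: (x - 4)(x + 4)
Result: (x - 6)(x - 4)(x + 4)


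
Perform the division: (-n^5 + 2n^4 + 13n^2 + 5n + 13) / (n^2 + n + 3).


(-n^5 + 2n^4 + 13n^2 + 5n + 13) / (n^2 + n + 3)
Step 1: -n^3 * (n^2 + n + 3) = -n^5 - n^4 - 3n^3; subtract.
Step 2: 3n^2 * (n^2 + n + 3) = 3n^4 + 3n^3 + 9n^2; subtract.
Step 3: 0 * (n^2 + n + 3) = 0; subtract.
Step 4: 4 * (n^2 + n + 3) = 4n^2 + 4n + 12; subtract.
Quotient: -n^3 + 3n^2 + 4, Remainder: n + 1


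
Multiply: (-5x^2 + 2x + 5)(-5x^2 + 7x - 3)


Distribute each term of the first polynomial:
  (-5x^2)(-5x^2 + 7x - 3) = 25x^4 - 35x^3 + 15x^2
  (2x)(-5x^2 + 7x - 3) = -10x^3 + 14x^2 - 6x
  (5)(-5x^2 + 7x - 3) = -25x^2 + 35x - 15
Sum: 25x^4 - 45x^3 + 4x^2 + 29x - 15


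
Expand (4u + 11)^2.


Expand (4u + 11)^2 by repeated multiplication:
= 16u^2 + 88u + 121


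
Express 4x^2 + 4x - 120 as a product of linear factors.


Roots satisfy r1 + r2 = -b/a = -1 and r1*r2 = c/a = -30.
So r1 = 5, r2 = -6.
4x^2 + 4x - 120 = 4(x - r1)(x - r2) = 4(x - 5)(x + 6)


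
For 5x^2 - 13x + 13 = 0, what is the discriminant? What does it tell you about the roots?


D = b^2 - 4ac = (-13)^2 - 4(5)(13) = 169 - 260 = -91
Since D < 0: two complex conjugate roots (no real roots)


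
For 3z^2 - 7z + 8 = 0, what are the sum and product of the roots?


For az^2+bz+c=0: sum = -b/a, product = c/a.
a=3, b=-7, c=8
Sum = -(-7)/3 = 7/3
Product = (8)/3 = 8/3


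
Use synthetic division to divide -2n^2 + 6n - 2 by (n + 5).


Synthetic division with c = -5. Coefficients: -2, 6, -2
Bring down -2.
  -2 * -5 = 10; 10 + 6 = 16
  16 * -5 = -80; -80 - 2 = -82
Quotient: -2n + 16, Remainder: -82


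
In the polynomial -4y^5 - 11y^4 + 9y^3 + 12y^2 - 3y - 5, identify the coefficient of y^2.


Read off the coefficient of y^2: 12


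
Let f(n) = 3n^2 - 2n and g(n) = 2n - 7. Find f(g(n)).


Substitute g(n) into f:
f(g(n)) = 3*(2n - 7)^2 + (-2)*(2n - 7)
(2n - 7)^2 = 4n^2 - 28n + 49
Expand and combine: 12n^2 - 88n + 161


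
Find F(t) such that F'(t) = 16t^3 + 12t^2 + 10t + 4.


Reverse power rule on each term:
  ∫ 16t^3 dt = 4t^4
  ∫ 12t^2 dt = 4t^3
  ∫ 10t dt = 5t^2
  ∫ 4 dt = 4t
F(t) = 4t^4 + 4t^3 + 5t^2 + 4t + C


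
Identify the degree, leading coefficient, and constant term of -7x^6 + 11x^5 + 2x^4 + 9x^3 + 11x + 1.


Highest power of x is 6, with coefficient -7. Constant term is 1.
Degree = 6, leading coefficient = -7, constant term = 1


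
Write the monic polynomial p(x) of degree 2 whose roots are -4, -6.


p(x) = (x + 4)(x + 6)
Expand: x^2 + 10x + 24


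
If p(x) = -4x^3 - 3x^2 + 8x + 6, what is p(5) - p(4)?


p(5) = -529
p(4) = -266
p(5) - p(4) = -529 + 266 = -263


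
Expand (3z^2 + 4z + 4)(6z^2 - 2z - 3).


Distribute each term of the first polynomial:
  (3z^2)(6z^2 - 2z - 3) = 18z^4 - 6z^3 - 9z^2
  (4z)(6z^2 - 2z - 3) = 24z^3 - 8z^2 - 12z
  (4)(6z^2 - 2z - 3) = 24z^2 - 8z - 12
Sum: 18z^4 + 18z^3 + 7z^2 - 20z - 12


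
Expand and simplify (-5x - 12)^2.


Expand (-5x - 12)^2 by repeated multiplication:
= 25x^2 + 120x + 144


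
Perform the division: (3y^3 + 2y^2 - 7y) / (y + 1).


(3y^3 + 2y^2 - 7y) / (y + 1)
Step 1: 3y^2 * (y + 1) = 3y^3 + 3y^2; subtract.
Step 2: -y * (y + 1) = -y^2 - y; subtract.
Step 3: -6 * (y + 1) = -6y - 6; subtract.
Quotient: 3y^2 - y - 6, Remainder: 6


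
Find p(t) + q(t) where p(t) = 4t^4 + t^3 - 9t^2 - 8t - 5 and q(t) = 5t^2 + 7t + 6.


Align terms by degree and add:
  4t^4 + t^3 - 9t^2 - 8t - 5
+ 5t^2 + 7t + 6
= 4t^4 + t^3 - 4t^2 - t + 1


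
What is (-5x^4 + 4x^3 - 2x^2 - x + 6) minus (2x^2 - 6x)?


Distribute the minus sign:
  (-5x^4 + 4x^3 - 2x^2 - x + 6)
- (2x^2 - 6x)
Negate second polynomial: -2x^2 + 6x
Add: -5x^4 + 4x^3 - 4x^2 + 5x + 6


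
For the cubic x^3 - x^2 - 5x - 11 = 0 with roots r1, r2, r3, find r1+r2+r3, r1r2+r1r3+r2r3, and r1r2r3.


Monic cubic x^3+bx^2+cx+d=0: sum=-b, pairwise sum=c, product=-d.
b=-1, c=-5, d=-11
r1+r2+r3 = 1
r1r2+r1r3+r2r3 = -5
r1r2r3 = 11


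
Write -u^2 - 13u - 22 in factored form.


Roots satisfy r1 + r2 = -b/a = -13 and r1*r2 = c/a = 22.
So r1 = -11, r2 = -2.
-u^2 - 13u - 22 = -(u - r1)(u - r2) = -(u + 11)(u + 2)


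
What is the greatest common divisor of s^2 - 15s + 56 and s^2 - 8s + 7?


Factor each:
  s^2 - 15s + 56 = (s - 7)(s - 8)
  s^2 - 8s + 7 = (s - 7)(s - 1)
Common monic factor: s - 7


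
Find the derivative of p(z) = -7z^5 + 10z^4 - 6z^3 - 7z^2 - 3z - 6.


Apply the power rule term by term:
  d/dz(-7z^5) = -35z^4
  d/dz(10z^4) = 40z^3
  d/dz(-6z^3) = -18z^2
  d/dz(-7z^2) = -14z
  d/dz(-3z) = -3
  d/dz(-6) = 0
p'(z) = -35z^4 + 40z^3 - 18z^2 - 14z - 3


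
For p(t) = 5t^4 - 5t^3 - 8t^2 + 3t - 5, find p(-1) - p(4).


p(-1) = -6
p(4) = 839
p(-1) - p(4) = -6 - 839 = -845


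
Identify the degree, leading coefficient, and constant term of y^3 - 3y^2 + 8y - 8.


Highest power of y is 3, with coefficient 1. Constant term is -8.
Degree = 3, leading coefficient = 1, constant term = -8


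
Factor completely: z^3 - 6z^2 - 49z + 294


Try integer roots (divisors of 294). z=-7: p(-7)=0.
Divide out (z + 7): quotient is z^2 - 13z + 42.
Factor the quadratic: (z - 7)(z - 6)
Result: (z + 7)(z - 7)(z - 6)


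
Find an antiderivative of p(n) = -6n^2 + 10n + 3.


Reverse power rule on each term:
  ∫ -6n^2 dn = -2n^3
  ∫ 10n dn = 5n^2
  ∫ 3 dn = 3n
F(n) = -2n^3 + 5n^2 + 3n + C


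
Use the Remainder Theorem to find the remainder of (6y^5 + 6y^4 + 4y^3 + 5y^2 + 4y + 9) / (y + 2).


By the Remainder Theorem, the remainder equals p(-2):
  6*(-2)^5 = -192
  6*(-2)^4 = 96
  4*(-2)^3 = -32
  5*(-2)^2 = 20
  4*(-2)^1 = -8
  constant: 9
Sum: -192 + 96 - 32 + 20 - 8 + 9 = -107


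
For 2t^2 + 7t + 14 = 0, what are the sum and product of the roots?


For at^2+bt+c=0: sum = -b/a, product = c/a.
a=2, b=7, c=14
Sum = -(7)/2 = -7/2
Product = (14)/2 = 7


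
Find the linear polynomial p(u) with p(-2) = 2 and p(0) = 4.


p(u) = mu + b. Using p(-2)=2, p(0)=4:
m = (2 - 4)/(-2) = -2/-2 = 1
b = 2 - m*(-2) = 2 + 2 = 4
p(u) = u + 4


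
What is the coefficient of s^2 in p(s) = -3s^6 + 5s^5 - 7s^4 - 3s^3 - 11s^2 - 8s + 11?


Read off the coefficient of s^2: -11


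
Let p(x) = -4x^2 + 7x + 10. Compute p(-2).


Using direct substitution:
  -4 * (-2)^2 = -16
  7 * (-2)^1 = -14
  constant: 10
Sum = -16 - 14 + 10 = -20


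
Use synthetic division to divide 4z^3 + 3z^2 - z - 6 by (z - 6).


Synthetic division with c = 6. Coefficients: 4, 3, -1, -6
Bring down 4.
  4 * 6 = 24; 24 + 3 = 27
  27 * 6 = 162; 162 - 1 = 161
  161 * 6 = 966; 966 - 6 = 960
Quotient: 4z^2 + 27z + 161, Remainder: 960


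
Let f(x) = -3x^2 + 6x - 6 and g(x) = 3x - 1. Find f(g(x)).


Substitute g(x) into f:
f(g(x)) = -3*(3x - 1)^2 + 6*(3x - 1) + (-6)
(3x - 1)^2 = 9x^2 - 6x + 1
Expand and combine: -27x^2 + 36x - 15


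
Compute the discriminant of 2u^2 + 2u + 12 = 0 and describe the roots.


D = b^2 - 4ac = (2)^2 - 4(2)(12) = 4 - 96 = -92
Since D < 0: two complex conjugate roots (no real roots)


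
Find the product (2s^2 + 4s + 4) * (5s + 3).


Distribute each term of the first polynomial:
  (2s^2)(5s + 3) = 10s^3 + 6s^2
  (4s)(5s + 3) = 20s^2 + 12s
  (4)(5s + 3) = 20s + 12
Sum: 10s^3 + 26s^2 + 32s + 12


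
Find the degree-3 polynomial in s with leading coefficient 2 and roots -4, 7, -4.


p(s) = 2(s + 4)(s - 7)(s + 4)
Expand: 2s^3 + 2s^2 - 80s - 224


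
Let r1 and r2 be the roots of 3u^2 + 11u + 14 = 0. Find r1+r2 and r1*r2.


For au^2+bu+c=0: sum = -b/a, product = c/a.
a=3, b=11, c=14
Sum = -(11)/3 = -11/3
Product = (14)/3 = 14/3


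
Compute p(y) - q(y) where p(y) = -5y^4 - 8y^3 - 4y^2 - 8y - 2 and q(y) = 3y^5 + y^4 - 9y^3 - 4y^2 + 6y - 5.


Distribute the minus sign:
  (-5y^4 - 8y^3 - 4y^2 - 8y - 2)
- (3y^5 + y^4 - 9y^3 - 4y^2 + 6y - 5)
Negate second polynomial: -3y^5 - y^4 + 9y^3 + 4y^2 - 6y + 5
Add: -3y^5 - 6y^4 + y^3 - 14y + 3


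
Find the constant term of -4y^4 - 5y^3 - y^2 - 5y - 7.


Read off the constant term: -7


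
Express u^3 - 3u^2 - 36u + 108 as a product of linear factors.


Try integer roots (divisors of 108). u=6: p(6)=0.
Divide out (u - 6): quotient is u^2 + 3u - 18.
Factor the quadratic: (u - 3)(u + 6)
Result: (u - 6)(u - 3)(u + 6)


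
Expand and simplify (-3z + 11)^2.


Expand (-3z + 11)^2 by repeated multiplication:
= 9z^2 - 66z + 121


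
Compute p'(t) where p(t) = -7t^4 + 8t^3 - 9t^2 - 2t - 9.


Apply the power rule term by term:
  d/dt(-7t^4) = -28t^3
  d/dt(8t^3) = 24t^2
  d/dt(-9t^2) = -18t
  d/dt(-2t) = -2
  d/dt(-9) = 0
p'(t) = -28t^3 + 24t^2 - 18t - 2


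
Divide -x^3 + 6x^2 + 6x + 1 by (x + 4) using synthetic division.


Synthetic division with c = -4. Coefficients: -1, 6, 6, 1
Bring down -1.
  -1 * -4 = 4; 4 + 6 = 10
  10 * -4 = -40; -40 + 6 = -34
  -34 * -4 = 136; 136 + 1 = 137
Quotient: -x^2 + 10x - 34, Remainder: 137


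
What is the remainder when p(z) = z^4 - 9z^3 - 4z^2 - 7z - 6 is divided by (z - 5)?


By the Remainder Theorem, the remainder equals p(5):
  1*(5)^4 = 625
  -9*(5)^3 = -1125
  -4*(5)^2 = -100
  -7*(5)^1 = -35
  constant: -6
Sum: 625 - 1125 - 100 - 35 - 6 = -641


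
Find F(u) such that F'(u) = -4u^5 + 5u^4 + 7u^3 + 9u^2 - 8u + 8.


Reverse power rule on each term:
  ∫ -4u^5 du = -(2/3)u^6
  ∫ 5u^4 du = u^5
  ∫ 7u^3 du = (7/4)u^4
  ∫ 9u^2 du = 3u^3
  ∫ -8u du = -4u^2
  ∫ 8 du = 8u
F(u) = -(2/3)u^6 + u^5 + (7/4)u^4 + 3u^3 - 4u^2 + 8u + C


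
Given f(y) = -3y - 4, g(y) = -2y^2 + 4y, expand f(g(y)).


Substitute g(y) into f:
f(g(y)) = -3*(-2y^2 + 4y) + (-4)
Expand and combine: 6y^2 - 12y - 4


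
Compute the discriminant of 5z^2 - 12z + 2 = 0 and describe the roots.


D = b^2 - 4ac = (-12)^2 - 4(5)(2) = 144 - 40 = 104
Since D > 0: two distinct irrational roots


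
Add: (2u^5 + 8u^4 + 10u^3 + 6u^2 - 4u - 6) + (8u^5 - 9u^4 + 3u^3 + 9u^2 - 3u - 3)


Align terms by degree and add:
  2u^5 + 8u^4 + 10u^3 + 6u^2 - 4u - 6
+ 8u^5 - 9u^4 + 3u^3 + 9u^2 - 3u - 3
= 10u^5 - u^4 + 13u^3 + 15u^2 - 7u - 9


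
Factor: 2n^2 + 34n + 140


Roots satisfy r1 + r2 = -b/a = -17 and r1*r2 = c/a = 70.
So r1 = -10, r2 = -7.
2n^2 + 34n + 140 = 2(n - r1)(n - r2) = 2(n + 10)(n + 7)


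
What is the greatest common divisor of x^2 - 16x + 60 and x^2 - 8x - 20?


Factor each:
  x^2 - 16x + 60 = (x - 10)(x - 6)
  x^2 - 8x - 20 = (x - 10)(x + 2)
Common monic factor: x - 10


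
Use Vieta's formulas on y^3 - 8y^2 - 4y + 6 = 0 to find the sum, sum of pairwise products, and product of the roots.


Monic cubic y^3+by^2+cy+d=0: sum=-b, pairwise sum=c, product=-d.
b=-8, c=-4, d=6
r1+r2+r3 = 8
r1r2+r1r3+r2r3 = -4
r1r2r3 = -6


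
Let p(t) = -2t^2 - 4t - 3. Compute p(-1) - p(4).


p(-1) = -1
p(4) = -51
p(-1) - p(4) = -1 + 51 = 50


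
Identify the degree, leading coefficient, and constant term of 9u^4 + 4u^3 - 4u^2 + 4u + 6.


Highest power of u is 4, with coefficient 9. Constant term is 6.
Degree = 4, leading coefficient = 9, constant term = 6


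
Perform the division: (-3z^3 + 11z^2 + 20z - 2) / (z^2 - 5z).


(-3z^3 + 11z^2 + 20z - 2) / (z^2 - 5z)
Step 1: -3z * (z^2 - 5z) = -3z^3 + 15z^2; subtract.
Step 2: -4 * (z^2 - 5z) = -4z^2 + 20z; subtract.
Quotient: -3z - 4, Remainder: -2


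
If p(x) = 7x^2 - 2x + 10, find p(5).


Using direct substitution:
  7 * (5)^2 = 175
  -2 * (5)^1 = -10
  constant: 10
Sum = 175 - 10 + 10 = 175


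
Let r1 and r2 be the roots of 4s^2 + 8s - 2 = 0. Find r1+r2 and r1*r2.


For as^2+bs+c=0: sum = -b/a, product = c/a.
a=4, b=8, c=-2
Sum = -(8)/4 = -2
Product = (-2)/4 = -1/2


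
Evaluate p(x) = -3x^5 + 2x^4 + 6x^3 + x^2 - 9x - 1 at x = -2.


Using direct substitution:
  -3 * (-2)^5 = 96
  2 * (-2)^4 = 32
  6 * (-2)^3 = -48
  1 * (-2)^2 = 4
  -9 * (-2)^1 = 18
  constant: -1
Sum = 96 + 32 - 48 + 4 + 18 - 1 = 101


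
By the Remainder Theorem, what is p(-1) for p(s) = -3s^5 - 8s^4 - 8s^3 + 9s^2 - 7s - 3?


By the Remainder Theorem, the remainder equals p(-1):
  -3*(-1)^5 = 3
  -8*(-1)^4 = -8
  -8*(-1)^3 = 8
  9*(-1)^2 = 9
  -7*(-1)^1 = 7
  constant: -3
Sum: 3 - 8 + 8 + 9 + 7 - 3 = 16


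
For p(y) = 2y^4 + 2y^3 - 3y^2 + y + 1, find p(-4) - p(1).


p(-4) = 333
p(1) = 3
p(-4) - p(1) = 333 - 3 = 330


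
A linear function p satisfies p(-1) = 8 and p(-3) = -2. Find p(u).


p(u) = mu + b. Using p(-1)=8, p(-3)=-2:
m = (8 + 2)/(-1 + 3) = 10/2 = 5
b = 8 - m*(-1) = 8 + 5 = 13
p(u) = 5u + 13


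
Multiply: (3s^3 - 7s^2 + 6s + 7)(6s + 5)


Distribute each term of the first polynomial:
  (3s^3)(6s + 5) = 18s^4 + 15s^3
  (-7s^2)(6s + 5) = -42s^3 - 35s^2
  (6s)(6s + 5) = 36s^2 + 30s
  (7)(6s + 5) = 42s + 35
Sum: 18s^4 - 27s^3 + s^2 + 72s + 35


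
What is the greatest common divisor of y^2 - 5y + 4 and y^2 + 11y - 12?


Factor each:
  y^2 - 5y + 4 = (y - 1)(y - 4)
  y^2 + 11y - 12 = (y - 1)(y + 12)
Common monic factor: y - 1


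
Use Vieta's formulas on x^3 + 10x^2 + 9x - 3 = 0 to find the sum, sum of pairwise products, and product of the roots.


Monic cubic x^3+bx^2+cx+d=0: sum=-b, pairwise sum=c, product=-d.
b=10, c=9, d=-3
r1+r2+r3 = -10
r1r2+r1r3+r2r3 = 9
r1r2r3 = 3


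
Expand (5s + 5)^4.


Expand (5s + 5)^4 by repeated multiplication:
  (5s + 5)^2 = 25s^2 + 50s + 25
  (5s + 5)^3 = 125s^3 + 375s^2 + 375s + 125
= 625s^4 + 2500s^3 + 3750s^2 + 2500s + 625


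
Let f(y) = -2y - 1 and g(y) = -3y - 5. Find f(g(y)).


Substitute g(y) into f:
f(g(y)) = -2*(-3y - 5) + (-1)
Expand and combine: 6y + 9


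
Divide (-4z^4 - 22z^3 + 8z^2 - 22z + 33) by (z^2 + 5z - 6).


(-4z^4 - 22z^3 + 8z^2 - 22z + 33) / (z^2 + 5z - 6)
Step 1: -4z^2 * (z^2 + 5z - 6) = -4z^4 - 20z^3 + 24z^2; subtract.
Step 2: -2z * (z^2 + 5z - 6) = -2z^3 - 10z^2 + 12z; subtract.
Step 3: -6 * (z^2 + 5z - 6) = -6z^2 - 30z + 36; subtract.
Quotient: -4z^2 - 2z - 6, Remainder: -4z - 3


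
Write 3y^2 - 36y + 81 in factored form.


Roots satisfy r1 + r2 = -b/a = 12 and r1*r2 = c/a = 27.
So r1 = 3, r2 = 9.
3y^2 - 36y + 81 = 3(y - r1)(y - r2) = 3(y - 3)(y - 9)


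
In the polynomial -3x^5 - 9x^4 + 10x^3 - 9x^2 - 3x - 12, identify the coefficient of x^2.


Read off the coefficient of x^2: -9


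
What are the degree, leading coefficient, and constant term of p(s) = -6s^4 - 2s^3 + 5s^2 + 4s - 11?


Highest power of s is 4, with coefficient -6. Constant term is -11.
Degree = 4, leading coefficient = -6, constant term = -11


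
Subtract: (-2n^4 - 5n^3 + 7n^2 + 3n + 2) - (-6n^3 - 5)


Distribute the minus sign:
  (-2n^4 - 5n^3 + 7n^2 + 3n + 2)
- (-6n^3 - 5)
Negate second polynomial: 6n^3 + 5
Add: -2n^4 + n^3 + 7n^2 + 3n + 7


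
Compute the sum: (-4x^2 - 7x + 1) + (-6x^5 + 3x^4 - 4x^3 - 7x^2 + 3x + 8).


Align terms by degree and add:
  -4x^2 - 7x + 1
  -6x^5 + 3x^4 - 4x^3 - 7x^2 + 3x + 8
= -6x^5 + 3x^4 - 4x^3 - 11x^2 - 4x + 9


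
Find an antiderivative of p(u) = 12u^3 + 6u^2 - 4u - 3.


Reverse power rule on each term:
  ∫ 12u^3 du = 3u^4
  ∫ 6u^2 du = 2u^3
  ∫ -4u du = -2u^2
  ∫ -3 du = -3u
F(u) = 3u^4 + 2u^3 - 2u^2 - 3u + C


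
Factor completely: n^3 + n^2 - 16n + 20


Try integer roots (divisors of 20). n=-5: p(-5)=0.
Divide out (n + 5): quotient is n^2 - 4n + 4.
Factor the quadratic: (n - 2)(n - 2)
Result: (n + 5)(n - 2)(n - 2)


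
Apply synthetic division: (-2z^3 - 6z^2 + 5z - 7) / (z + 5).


Synthetic division with c = -5. Coefficients: -2, -6, 5, -7
Bring down -2.
  -2 * -5 = 10; 10 - 6 = 4
  4 * -5 = -20; -20 + 5 = -15
  -15 * -5 = 75; 75 - 7 = 68
Quotient: -2z^2 + 4z - 15, Remainder: 68


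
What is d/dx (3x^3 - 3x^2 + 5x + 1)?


Apply the power rule term by term:
  d/dx(3x^3) = 9x^2
  d/dx(-3x^2) = -6x
  d/dx(5x) = 5
  d/dx(1) = 0
p'(x) = 9x^2 - 6x + 5


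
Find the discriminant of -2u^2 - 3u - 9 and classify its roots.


D = b^2 - 4ac = (-3)^2 - 4(-2)(-9) = 9 - 72 = -63
Since D < 0: two complex conjugate roots (no real roots)


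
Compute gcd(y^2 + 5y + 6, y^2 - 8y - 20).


Factor each:
  y^2 + 5y + 6 = (y + 2)(y + 3)
  y^2 - 8y - 20 = (y + 2)(y - 10)
Common monic factor: y + 2


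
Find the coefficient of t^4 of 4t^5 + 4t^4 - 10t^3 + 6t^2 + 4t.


Read off the coefficient of t^4: 4


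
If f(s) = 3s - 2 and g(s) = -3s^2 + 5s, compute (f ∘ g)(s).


Substitute g(s) into f:
f(g(s)) = 3*(-3s^2 + 5s) + (-2)
Expand and combine: -9s^2 + 15s - 2


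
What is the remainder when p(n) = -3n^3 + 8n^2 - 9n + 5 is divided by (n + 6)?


By the Remainder Theorem, the remainder equals p(-6):
  -3*(-6)^3 = 648
  8*(-6)^2 = 288
  -9*(-6)^1 = 54
  constant: 5
Sum: 648 + 288 + 54 + 5 = 995


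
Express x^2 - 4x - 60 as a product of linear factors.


Roots satisfy r1 + r2 = -b/a = 4 and r1*r2 = c/a = -60.
So r1 = -6, r2 = 10.
x^2 - 4x - 60 = (x - r1)(x - r2) = (x + 6)(x - 10)


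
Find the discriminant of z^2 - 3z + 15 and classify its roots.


D = b^2 - 4ac = (-3)^2 - 4(1)(15) = 9 - 60 = -51
Since D < 0: two complex conjugate roots (no real roots)


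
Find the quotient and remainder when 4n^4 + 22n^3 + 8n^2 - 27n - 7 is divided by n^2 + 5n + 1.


(4n^4 + 22n^3 + 8n^2 - 27n - 7) / (n^2 + 5n + 1)
Step 1: 4n^2 * (n^2 + 5n + 1) = 4n^4 + 20n^3 + 4n^2; subtract.
Step 2: 2n * (n^2 + 5n + 1) = 2n^3 + 10n^2 + 2n; subtract.
Step 3: -6 * (n^2 + 5n + 1) = -6n^2 - 30n - 6; subtract.
Quotient: 4n^2 + 2n - 6, Remainder: n - 1


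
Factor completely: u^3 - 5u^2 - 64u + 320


Try integer roots (divisors of 320). u=5: p(5)=0.
Divide out (u - 5): quotient is u^2 - 64.
Factor the quadratic: (u - 8)(u + 8)
Result: (u - 5)(u - 8)(u + 8)


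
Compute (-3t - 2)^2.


Expand (-3t - 2)^2 by repeated multiplication:
= 9t^2 + 12t + 4


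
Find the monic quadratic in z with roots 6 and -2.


p(z) = (z - 6)(z + 2)
Expand: z^2 - 4z - 12


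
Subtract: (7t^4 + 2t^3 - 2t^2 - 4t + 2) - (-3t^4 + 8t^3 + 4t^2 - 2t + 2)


Distribute the minus sign:
  (7t^4 + 2t^3 - 2t^2 - 4t + 2)
- (-3t^4 + 8t^3 + 4t^2 - 2t + 2)
Negate second polynomial: 3t^4 - 8t^3 - 4t^2 + 2t - 2
Add: 10t^4 - 6t^3 - 6t^2 - 2t


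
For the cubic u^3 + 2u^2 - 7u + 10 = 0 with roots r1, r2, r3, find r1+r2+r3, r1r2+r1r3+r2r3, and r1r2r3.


Monic cubic u^3+bu^2+cu+d=0: sum=-b, pairwise sum=c, product=-d.
b=2, c=-7, d=10
r1+r2+r3 = -2
r1r2+r1r3+r2r3 = -7
r1r2r3 = -10


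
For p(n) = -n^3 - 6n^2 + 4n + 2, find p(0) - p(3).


p(0) = 2
p(3) = -67
p(0) - p(3) = 2 + 67 = 69


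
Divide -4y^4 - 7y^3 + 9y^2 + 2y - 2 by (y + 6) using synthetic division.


Synthetic division with c = -6. Coefficients: -4, -7, 9, 2, -2
Bring down -4.
  -4 * -6 = 24; 24 - 7 = 17
  17 * -6 = -102; -102 + 9 = -93
  -93 * -6 = 558; 558 + 2 = 560
  560 * -6 = -3360; -3360 - 2 = -3362
Quotient: -4y^3 + 17y^2 - 93y + 560, Remainder: -3362


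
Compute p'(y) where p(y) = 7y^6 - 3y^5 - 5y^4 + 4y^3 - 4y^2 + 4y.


Apply the power rule term by term:
  d/dy(7y^6) = 42y^5
  d/dy(-3y^5) = -15y^4
  d/dy(-5y^4) = -20y^3
  d/dy(4y^3) = 12y^2
  d/dy(-4y^2) = -8y
  d/dy(4y) = 4
p'(y) = 42y^5 - 15y^4 - 20y^3 + 12y^2 - 8y + 4


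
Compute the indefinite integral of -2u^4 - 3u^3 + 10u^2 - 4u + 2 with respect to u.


Reverse power rule on each term:
  ∫ -2u^4 du = -(2/5)u^5
  ∫ -3u^3 du = -(3/4)u^4
  ∫ 10u^2 du = (10/3)u^3
  ∫ -4u du = -2u^2
  ∫ 2 du = 2u
F(u) = -(2/5)u^5 - (3/4)u^4 + (10/3)u^3 - 2u^2 + 2u + C


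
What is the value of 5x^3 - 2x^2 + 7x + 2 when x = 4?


Using direct substitution:
  5 * (4)^3 = 320
  -2 * (4)^2 = -32
  7 * (4)^1 = 28
  constant: 2
Sum = 320 - 32 + 28 + 2 = 318


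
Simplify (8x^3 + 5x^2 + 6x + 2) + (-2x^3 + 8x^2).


Align terms by degree and add:
  8x^3 + 5x^2 + 6x + 2
  -2x^3 + 8x^2
= 6x^3 + 13x^2 + 6x + 2


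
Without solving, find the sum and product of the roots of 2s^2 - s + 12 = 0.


For as^2+bs+c=0: sum = -b/a, product = c/a.
a=2, b=-1, c=12
Sum = -(-1)/2 = 1/2
Product = (12)/2 = 6


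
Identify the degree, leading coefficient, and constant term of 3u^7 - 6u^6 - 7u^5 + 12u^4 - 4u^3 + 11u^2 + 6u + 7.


Highest power of u is 7, with coefficient 3. Constant term is 7.
Degree = 7, leading coefficient = 3, constant term = 7


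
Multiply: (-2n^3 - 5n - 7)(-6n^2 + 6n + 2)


Distribute each term of the first polynomial:
  (-2n^3)(-6n^2 + 6n + 2) = 12n^5 - 12n^4 - 4n^3
  (-5n)(-6n^2 + 6n + 2) = 30n^3 - 30n^2 - 10n
  (-7)(-6n^2 + 6n + 2) = 42n^2 - 42n - 14
Sum: 12n^5 - 12n^4 + 26n^3 + 12n^2 - 52n - 14


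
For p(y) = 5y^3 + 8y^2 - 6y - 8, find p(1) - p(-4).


p(1) = -1
p(-4) = -176
p(1) - p(-4) = -1 + 176 = 175


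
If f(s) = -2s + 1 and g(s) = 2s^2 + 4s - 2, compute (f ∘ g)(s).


Substitute g(s) into f:
f(g(s)) = -2*(2s^2 + 4s - 2) + 1
Expand and combine: -4s^2 - 8s + 5


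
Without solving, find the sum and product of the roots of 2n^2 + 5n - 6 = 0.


For an^2+bn+c=0: sum = -b/a, product = c/a.
a=2, b=5, c=-6
Sum = -(5)/2 = -5/2
Product = (-6)/2 = -3


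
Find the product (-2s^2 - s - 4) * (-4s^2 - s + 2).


Distribute each term of the first polynomial:
  (-2s^2)(-4s^2 - s + 2) = 8s^4 + 2s^3 - 4s^2
  (-s)(-4s^2 - s + 2) = 4s^3 + s^2 - 2s
  (-4)(-4s^2 - s + 2) = 16s^2 + 4s - 8
Sum: 8s^4 + 6s^3 + 13s^2 + 2s - 8


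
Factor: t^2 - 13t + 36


Roots satisfy r1 + r2 = -b/a = 13 and r1*r2 = c/a = 36.
So r1 = 9, r2 = 4.
t^2 - 13t + 36 = (t - r1)(t - r2) = (t - 9)(t - 4)


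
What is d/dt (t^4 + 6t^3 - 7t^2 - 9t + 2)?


Apply the power rule term by term:
  d/dt(t^4) = 4t^3
  d/dt(6t^3) = 18t^2
  d/dt(-7t^2) = -14t
  d/dt(-9t) = -9
  d/dt(2) = 0
p'(t) = 4t^3 + 18t^2 - 14t - 9


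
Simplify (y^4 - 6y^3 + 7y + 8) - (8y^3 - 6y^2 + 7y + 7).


Distribute the minus sign:
  (y^4 - 6y^3 + 7y + 8)
- (8y^3 - 6y^2 + 7y + 7)
Negate second polynomial: -8y^3 + 6y^2 - 7y - 7
Add: y^4 - 14y^3 + 6y^2 + 1


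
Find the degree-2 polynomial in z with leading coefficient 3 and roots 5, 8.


p(z) = 3(z - 5)(z - 8)
Expand: 3z^2 - 39z + 120


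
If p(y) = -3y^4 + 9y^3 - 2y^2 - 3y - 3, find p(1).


Using direct substitution:
  -3 * (1)^4 = -3
  9 * (1)^3 = 9
  -2 * (1)^2 = -2
  -3 * (1)^1 = -3
  constant: -3
Sum = -3 + 9 - 2 - 3 - 3 = -2


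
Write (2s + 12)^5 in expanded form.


Expand (2s + 12)^5 by repeated multiplication:
  (2s + 12)^2 = 4s^2 + 48s + 144
  (2s + 12)^3 = 8s^3 + 144s^2 + 864s + 1728
  (2s + 12)^4 = 16s^4 + 384s^3 + 3456s^2 + 13824s + 20736
= 32s^5 + 960s^4 + 11520s^3 + 69120s^2 + 207360s + 248832


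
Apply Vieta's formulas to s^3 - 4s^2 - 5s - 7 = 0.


Monic cubic s^3+bs^2+cs+d=0: sum=-b, pairwise sum=c, product=-d.
b=-4, c=-5, d=-7
r1+r2+r3 = 4
r1r2+r1r3+r2r3 = -5
r1r2r3 = 7


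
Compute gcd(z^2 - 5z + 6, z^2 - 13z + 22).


Factor each:
  z^2 - 5z + 6 = (z - 2)(z - 3)
  z^2 - 13z + 22 = (z - 2)(z - 11)
Common monic factor: z - 2


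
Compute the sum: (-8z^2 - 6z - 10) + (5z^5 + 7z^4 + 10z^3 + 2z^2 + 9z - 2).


Align terms by degree and add:
  -8z^2 - 6z - 10
+ 5z^5 + 7z^4 + 10z^3 + 2z^2 + 9z - 2
= 5z^5 + 7z^4 + 10z^3 - 6z^2 + 3z - 12


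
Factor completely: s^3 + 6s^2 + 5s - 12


Try integer roots (divisors of -12). s=-3: p(-3)=0.
Divide out (s + 3): quotient is s^2 + 3s - 4.
Factor the quadratic: (s - 1)(s + 4)
Result: (s + 3)(s - 1)(s + 4)


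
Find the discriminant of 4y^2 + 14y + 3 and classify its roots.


D = b^2 - 4ac = (14)^2 - 4(4)(3) = 196 - 48 = 148
Since D > 0: two distinct irrational roots


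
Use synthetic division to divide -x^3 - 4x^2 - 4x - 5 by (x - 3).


Synthetic division with c = 3. Coefficients: -1, -4, -4, -5
Bring down -1.
  -1 * 3 = -3; -3 - 4 = -7
  -7 * 3 = -21; -21 - 4 = -25
  -25 * 3 = -75; -75 - 5 = -80
Quotient: -x^2 - 7x - 25, Remainder: -80


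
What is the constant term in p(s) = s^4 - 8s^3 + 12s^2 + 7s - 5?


Read off the constant term: -5


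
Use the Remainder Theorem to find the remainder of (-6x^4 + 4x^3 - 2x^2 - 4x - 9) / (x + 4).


By the Remainder Theorem, the remainder equals p(-4):
  -6*(-4)^4 = -1536
  4*(-4)^3 = -256
  -2*(-4)^2 = -32
  -4*(-4)^1 = 16
  constant: -9
Sum: -1536 - 256 - 32 + 16 - 9 = -1817


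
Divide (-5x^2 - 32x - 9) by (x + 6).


(-5x^2 - 32x - 9) / (x + 6)
Step 1: -5x * (x + 6) = -5x^2 - 30x; subtract.
Step 2: -2 * (x + 6) = -2x - 12; subtract.
Quotient: -5x - 2, Remainder: 3


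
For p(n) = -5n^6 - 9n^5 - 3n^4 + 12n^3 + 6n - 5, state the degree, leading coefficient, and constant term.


Highest power of n is 6, with coefficient -5. Constant term is -5.
Degree = 6, leading coefficient = -5, constant term = -5


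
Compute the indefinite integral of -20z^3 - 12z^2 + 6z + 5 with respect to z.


Reverse power rule on each term:
  ∫ -20z^3 dz = -5z^4
  ∫ -12z^2 dz = -4z^3
  ∫ 6z dz = 3z^2
  ∫ 5 dz = 5z
F(z) = -5z^4 - 4z^3 + 3z^2 + 5z + C


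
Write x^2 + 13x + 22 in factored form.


Roots satisfy r1 + r2 = -b/a = -13 and r1*r2 = c/a = 22.
So r1 = -2, r2 = -11.
x^2 + 13x + 22 = (x - r1)(x - r2) = (x + 2)(x + 11)


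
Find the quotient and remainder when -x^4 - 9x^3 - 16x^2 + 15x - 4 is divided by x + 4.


(-x^4 - 9x^3 - 16x^2 + 15x - 4) / (x + 4)
Step 1: -x^3 * (x + 4) = -x^4 - 4x^3; subtract.
Step 2: -5x^2 * (x + 4) = -5x^3 - 20x^2; subtract.
Step 3: 4x * (x + 4) = 4x^2 + 16x; subtract.
Step 4: -1 * (x + 4) = -x - 4; subtract.
Quotient: -x^3 - 5x^2 + 4x - 1, Remainder: 0


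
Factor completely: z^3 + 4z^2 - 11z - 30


Try integer roots (divisors of -30). z=-2: p(-2)=0.
Divide out (z + 2): quotient is z^2 + 2z - 15.
Factor the quadratic: (z + 5)(z - 3)
Result: (z + 2)(z + 5)(z - 3)


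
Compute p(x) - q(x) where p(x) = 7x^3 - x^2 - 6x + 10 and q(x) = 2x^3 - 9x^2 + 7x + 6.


Distribute the minus sign:
  (7x^3 - x^2 - 6x + 10)
- (2x^3 - 9x^2 + 7x + 6)
Negate second polynomial: -2x^3 + 9x^2 - 7x - 6
Add: 5x^3 + 8x^2 - 13x + 4


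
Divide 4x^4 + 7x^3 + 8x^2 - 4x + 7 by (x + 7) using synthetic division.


Synthetic division with c = -7. Coefficients: 4, 7, 8, -4, 7
Bring down 4.
  4 * -7 = -28; -28 + 7 = -21
  -21 * -7 = 147; 147 + 8 = 155
  155 * -7 = -1085; -1085 - 4 = -1089
  -1089 * -7 = 7623; 7623 + 7 = 7630
Quotient: 4x^3 - 21x^2 + 155x - 1089, Remainder: 7630


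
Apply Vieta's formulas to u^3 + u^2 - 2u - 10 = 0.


Monic cubic u^3+bu^2+cu+d=0: sum=-b, pairwise sum=c, product=-d.
b=1, c=-2, d=-10
r1+r2+r3 = -1
r1r2+r1r3+r2r3 = -2
r1r2r3 = 10


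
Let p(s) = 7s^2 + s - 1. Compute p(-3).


Using direct substitution:
  7 * (-3)^2 = 63
  1 * (-3)^1 = -3
  constant: -1
Sum = 63 - 3 - 1 = 59


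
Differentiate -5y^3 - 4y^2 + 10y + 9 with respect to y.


Apply the power rule term by term:
  d/dy(-5y^3) = -15y^2
  d/dy(-4y^2) = -8y
  d/dy(10y) = 10
  d/dy(9) = 0
p'(y) = -15y^2 - 8y + 10


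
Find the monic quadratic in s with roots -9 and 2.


p(s) = (s + 9)(s - 2)
Expand: s^2 + 7s - 18


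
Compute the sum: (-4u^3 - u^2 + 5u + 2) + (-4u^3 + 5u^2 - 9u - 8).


Align terms by degree and add:
  -4u^3 - u^2 + 5u + 2
  -4u^3 + 5u^2 - 9u - 8
= -8u^3 + 4u^2 - 4u - 6


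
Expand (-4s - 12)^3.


Expand (-4s - 12)^3 by repeated multiplication:
  (-4s - 12)^2 = 16s^2 + 96s + 144
= -64s^3 - 576s^2 - 1728s - 1728


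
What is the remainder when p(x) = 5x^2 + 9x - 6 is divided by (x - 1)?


By the Remainder Theorem, the remainder equals p(1):
  5*(1)^2 = 5
  9*(1)^1 = 9
  constant: -6
Sum: 5 + 9 - 6 = 8


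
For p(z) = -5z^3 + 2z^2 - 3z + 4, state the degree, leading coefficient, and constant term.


Highest power of z is 3, with coefficient -5. Constant term is 4.
Degree = 3, leading coefficient = -5, constant term = 4


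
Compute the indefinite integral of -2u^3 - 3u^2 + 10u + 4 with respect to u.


Reverse power rule on each term:
  ∫ -2u^3 du = -(1/2)u^4
  ∫ -3u^2 du = -u^3
  ∫ 10u du = 5u^2
  ∫ 4 du = 4u
F(u) = -(1/2)u^4 - u^3 + 5u^2 + 4u + C


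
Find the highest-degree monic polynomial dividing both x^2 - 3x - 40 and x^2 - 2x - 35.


Factor each:
  x^2 - 3x - 40 = (x + 5)(x - 8)
  x^2 - 2x - 35 = (x + 5)(x - 7)
Common monic factor: x + 5


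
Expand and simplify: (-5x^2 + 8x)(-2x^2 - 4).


Distribute each term of the first polynomial:
  (-5x^2)(-2x^2 - 4) = 10x^4 + 20x^2
  (8x)(-2x^2 - 4) = -16x^3 - 32x
Sum: 10x^4 - 16x^3 + 20x^2 - 32x


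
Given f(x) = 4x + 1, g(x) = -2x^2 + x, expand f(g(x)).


Substitute g(x) into f:
f(g(x)) = 4*(-2x^2 + x) + 1
Expand and combine: -8x^2 + 4x + 1


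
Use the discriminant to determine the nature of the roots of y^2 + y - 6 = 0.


D = b^2 - 4ac = (1)^2 - 4(1)(-6) = 1 + 24 = 25
Since D > 0: two distinct rational roots


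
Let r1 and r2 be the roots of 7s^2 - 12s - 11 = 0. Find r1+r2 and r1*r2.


For as^2+bs+c=0: sum = -b/a, product = c/a.
a=7, b=-12, c=-11
Sum = -(-12)/7 = 12/7
Product = (-11)/7 = -11/7


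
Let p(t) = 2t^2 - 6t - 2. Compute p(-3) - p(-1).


p(-3) = 34
p(-1) = 6
p(-3) - p(-1) = 34 - 6 = 28


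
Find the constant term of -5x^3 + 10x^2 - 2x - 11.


Read off the constant term: -11


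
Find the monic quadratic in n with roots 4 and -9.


p(n) = (n - 4)(n + 9)
Expand: n^2 + 5n - 36


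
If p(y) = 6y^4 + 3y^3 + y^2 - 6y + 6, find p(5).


Using direct substitution:
  6 * (5)^4 = 3750
  3 * (5)^3 = 375
  1 * (5)^2 = 25
  -6 * (5)^1 = -30
  constant: 6
Sum = 3750 + 375 + 25 - 30 + 6 = 4126


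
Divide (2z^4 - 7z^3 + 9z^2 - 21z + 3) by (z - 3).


(2z^4 - 7z^3 + 9z^2 - 21z + 3) / (z - 3)
Step 1: 2z^3 * (z - 3) = 2z^4 - 6z^3; subtract.
Step 2: -z^2 * (z - 3) = -z^3 + 3z^2; subtract.
Step 3: 6z * (z - 3) = 6z^2 - 18z; subtract.
Step 4: -3 * (z - 3) = -3z + 9; subtract.
Quotient: 2z^3 - z^2 + 6z - 3, Remainder: -6


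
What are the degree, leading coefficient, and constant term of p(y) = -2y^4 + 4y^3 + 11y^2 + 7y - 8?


Highest power of y is 4, with coefficient -2. Constant term is -8.
Degree = 4, leading coefficient = -2, constant term = -8


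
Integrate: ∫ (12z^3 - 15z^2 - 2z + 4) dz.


Reverse power rule on each term:
  ∫ 12z^3 dz = 3z^4
  ∫ -15z^2 dz = -5z^3
  ∫ -2z dz = -z^2
  ∫ 4 dz = 4z
F(z) = 3z^4 - 5z^3 - z^2 + 4z + C


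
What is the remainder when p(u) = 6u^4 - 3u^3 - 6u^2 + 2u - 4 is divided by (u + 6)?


By the Remainder Theorem, the remainder equals p(-6):
  6*(-6)^4 = 7776
  -3*(-6)^3 = 648
  -6*(-6)^2 = -216
  2*(-6)^1 = -12
  constant: -4
Sum: 7776 + 648 - 216 - 12 - 4 = 8192


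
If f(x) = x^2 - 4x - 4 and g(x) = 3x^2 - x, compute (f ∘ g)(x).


Substitute g(x) into f:
f(g(x)) = 1*(3x^2 - x)^2 + (-4)*(3x^2 - x) + (-4)
(3x^2 - x)^2 = 9x^4 - 6x^3 + x^2
Expand and combine: 9x^4 - 6x^3 - 11x^2 + 4x - 4


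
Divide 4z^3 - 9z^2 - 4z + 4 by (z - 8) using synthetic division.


Synthetic division with c = 8. Coefficients: 4, -9, -4, 4
Bring down 4.
  4 * 8 = 32; 32 - 9 = 23
  23 * 8 = 184; 184 - 4 = 180
  180 * 8 = 1440; 1440 + 4 = 1444
Quotient: 4z^2 + 23z + 180, Remainder: 1444


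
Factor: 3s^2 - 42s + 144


Roots satisfy r1 + r2 = -b/a = 14 and r1*r2 = c/a = 48.
So r1 = 8, r2 = 6.
3s^2 - 42s + 144 = 3(s - r1)(s - r2) = 3(s - 8)(s - 6)


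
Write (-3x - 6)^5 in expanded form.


Expand (-3x - 6)^5 by repeated multiplication:
  (-3x - 6)^2 = 9x^2 + 36x + 36
  (-3x - 6)^3 = -27x^3 - 162x^2 - 324x - 216
  (-3x - 6)^4 = 81x^4 + 648x^3 + 1944x^2 + 2592x + 1296
= -243x^5 - 2430x^4 - 9720x^3 - 19440x^2 - 19440x - 7776


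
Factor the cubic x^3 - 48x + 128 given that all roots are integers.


Try integer roots (divisors of 128). x=4: p(4)=0.
Divide out (x - 4): quotient is x^2 + 4x - 32.
Factor the quadratic: (x - 4)(x + 8)
Result: (x - 4)(x - 4)(x + 8)


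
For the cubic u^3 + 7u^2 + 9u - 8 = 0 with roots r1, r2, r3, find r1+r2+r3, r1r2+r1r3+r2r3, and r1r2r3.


Monic cubic u^3+bu^2+cu+d=0: sum=-b, pairwise sum=c, product=-d.
b=7, c=9, d=-8
r1+r2+r3 = -7
r1r2+r1r3+r2r3 = 9
r1r2r3 = 8


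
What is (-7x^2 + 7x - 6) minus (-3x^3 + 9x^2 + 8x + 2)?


Distribute the minus sign:
  (-7x^2 + 7x - 6)
- (-3x^3 + 9x^2 + 8x + 2)
Negate second polynomial: 3x^3 - 9x^2 - 8x - 2
Add: 3x^3 - 16x^2 - x - 8


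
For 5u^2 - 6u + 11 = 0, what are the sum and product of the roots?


For au^2+bu+c=0: sum = -b/a, product = c/a.
a=5, b=-6, c=11
Sum = -(-6)/5 = 6/5
Product = (11)/5 = 11/5


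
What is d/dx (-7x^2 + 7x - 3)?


Apply the power rule term by term:
  d/dx(-7x^2) = -14x
  d/dx(7x) = 7
  d/dx(-3) = 0
p'(x) = -14x + 7


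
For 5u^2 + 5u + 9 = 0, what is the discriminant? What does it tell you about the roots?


D = b^2 - 4ac = (5)^2 - 4(5)(9) = 25 - 180 = -155
Since D < 0: two complex conjugate roots (no real roots)


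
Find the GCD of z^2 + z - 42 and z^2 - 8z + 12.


Factor each:
  z^2 + z - 42 = (z - 6)(z + 7)
  z^2 - 8z + 12 = (z - 6)(z - 2)
Common monic factor: z - 6


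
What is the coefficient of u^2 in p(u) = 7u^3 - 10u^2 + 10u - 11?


Read off the coefficient of u^2: -10


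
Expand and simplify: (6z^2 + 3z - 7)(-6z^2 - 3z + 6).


Distribute each term of the first polynomial:
  (6z^2)(-6z^2 - 3z + 6) = -36z^4 - 18z^3 + 36z^2
  (3z)(-6z^2 - 3z + 6) = -18z^3 - 9z^2 + 18z
  (-7)(-6z^2 - 3z + 6) = 42z^2 + 21z - 42
Sum: -36z^4 - 36z^3 + 69z^2 + 39z - 42


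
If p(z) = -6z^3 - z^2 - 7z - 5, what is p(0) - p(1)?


p(0) = -5
p(1) = -19
p(0) - p(1) = -5 + 19 = 14


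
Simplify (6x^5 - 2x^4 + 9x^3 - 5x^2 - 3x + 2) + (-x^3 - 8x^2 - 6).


Align terms by degree and add:
  6x^5 - 2x^4 + 9x^3 - 5x^2 - 3x + 2
  -x^3 - 8x^2 - 6
= 6x^5 - 2x^4 + 8x^3 - 13x^2 - 3x - 4


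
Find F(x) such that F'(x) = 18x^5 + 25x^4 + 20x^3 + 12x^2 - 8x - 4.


Reverse power rule on each term:
  ∫ 18x^5 dx = 3x^6
  ∫ 25x^4 dx = 5x^5
  ∫ 20x^3 dx = 5x^4
  ∫ 12x^2 dx = 4x^3
  ∫ -8x dx = -4x^2
  ∫ -4 dx = -4x
F(x) = 3x^6 + 5x^5 + 5x^4 + 4x^3 - 4x^2 - 4x + C


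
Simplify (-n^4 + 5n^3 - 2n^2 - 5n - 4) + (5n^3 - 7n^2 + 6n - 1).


Align terms by degree and add:
  -n^4 + 5n^3 - 2n^2 - 5n - 4
+ 5n^3 - 7n^2 + 6n - 1
= -n^4 + 10n^3 - 9n^2 + n - 5


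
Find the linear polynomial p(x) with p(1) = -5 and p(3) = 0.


p(x) = mx + b. Using p(1)=-5, p(3)=0:
m = (-5)/(1 - 3) = -5/-2 = 5/2
b = -5 - m*(1) = -5 - 5/2 = -15/2
p(x) = (5/2)x - (15/2)


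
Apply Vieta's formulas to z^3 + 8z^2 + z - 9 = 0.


Monic cubic z^3+bz^2+cz+d=0: sum=-b, pairwise sum=c, product=-d.
b=8, c=1, d=-9
r1+r2+r3 = -8
r1r2+r1r3+r2r3 = 1
r1r2r3 = 9


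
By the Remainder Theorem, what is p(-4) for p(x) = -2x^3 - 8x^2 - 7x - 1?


By the Remainder Theorem, the remainder equals p(-4):
  -2*(-4)^3 = 128
  -8*(-4)^2 = -128
  -7*(-4)^1 = 28
  constant: -1
Sum: 128 - 128 + 28 - 1 = 27


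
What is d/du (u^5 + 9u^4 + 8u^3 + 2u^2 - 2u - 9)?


Apply the power rule term by term:
  d/du(u^5) = 5u^4
  d/du(9u^4) = 36u^3
  d/du(8u^3) = 24u^2
  d/du(2u^2) = 4u
  d/du(-2u) = -2
  d/du(-9) = 0
p'(u) = 5u^4 + 36u^3 + 24u^2 + 4u - 2


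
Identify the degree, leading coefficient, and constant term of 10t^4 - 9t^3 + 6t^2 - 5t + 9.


Highest power of t is 4, with coefficient 10. Constant term is 9.
Degree = 4, leading coefficient = 10, constant term = 9
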